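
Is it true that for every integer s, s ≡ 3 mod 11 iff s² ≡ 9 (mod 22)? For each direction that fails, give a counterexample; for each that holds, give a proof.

Both directions fail.

[⇒] This fails: take s = 14. Then 14 ≡ 3 (mod 11), but 14² = 196 ≡ 20 (mod 22), not 9.

[⇐] This fails: take s = 19. Then 19² = 361 ≡ 9 (mod 22), yet 19 ≡ 8 (mod 11), not 3.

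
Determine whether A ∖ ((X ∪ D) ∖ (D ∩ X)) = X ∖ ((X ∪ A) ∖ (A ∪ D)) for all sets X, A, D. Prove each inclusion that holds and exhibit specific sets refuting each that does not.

Both inclusions fail.

Forward inclusion. This inclusion fails. Take X = ∅, A = {1}, D = ∅; then 1 ∈ A ∖ ((X ∪ D) ∖ (D ∩ X)) but 1 ∉ X ∖ ((X ∪ A) ∖ (A ∪ D)).

Reverse inclusion. This inclusion fails. Take X = {1}, A = {1}, D = ∅; then 1 ∈ X ∖ ((X ∪ A) ∖ (A ∪ D)) but 1 ∉ A ∖ ((X ∪ D) ∖ (D ∩ X)).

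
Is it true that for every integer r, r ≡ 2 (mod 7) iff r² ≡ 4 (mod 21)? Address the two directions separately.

(⟹) This fails: take r = 9. Then 9 ≡ 2 (mod 7), but 9² = 81 ≡ 18 (mod 21), not 4.

(⟸) This fails: take r = 5. Then 5² = 25 ≡ 4 (mod 21), yet 5 ≡ 5 (mod 7), not 2.

(⇒) fails and (⇐) fails.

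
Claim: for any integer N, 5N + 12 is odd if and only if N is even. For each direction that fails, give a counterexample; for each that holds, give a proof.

Both directions fail.

(→) This fails: N = 5 gives 5N + 12 = 37, which is odd, but 5 is odd, not even.

(←) This also fails: N = 4 is even, but 5N + 12 = 32 is even, not odd.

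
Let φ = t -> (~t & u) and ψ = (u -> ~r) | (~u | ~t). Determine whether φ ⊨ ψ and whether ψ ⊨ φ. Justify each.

Forward direction. Assume the antecedent. If u is true, the antecedent forces (u = T, t = F, r = F) or (u = T, t = F, r = T), and (u -> ~r) | (~u | ~t) holds there. If u is false, (u -> ~r) | (~u | ~t) reduces to true regardless of the other variables. Either way (u -> ~r) | (~u | ~t) holds.

Converse. This fails. Under u = F, t = T, r = F, the left side is false but the right side is true.

The forward direction holds; the converse fails.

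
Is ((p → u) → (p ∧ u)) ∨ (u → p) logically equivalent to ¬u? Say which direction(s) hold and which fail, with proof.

Only the reverse direction holds.

(⇒) This fails. Under u = T, p = T, the left side is true but the right side is false.

(⇐) Assume the antecedent. If u is true, the antecedent cannot hold. If u is false, ((p → u) → (p ∧ u)) ∨ (u → p) reduces to true regardless of the other variables. Either way ((p → u) → (p ∧ u)) ∨ (u → p) holds.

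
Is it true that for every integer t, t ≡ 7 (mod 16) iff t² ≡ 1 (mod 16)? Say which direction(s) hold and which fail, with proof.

(⇒) holds; (⇐) fails.

(←) This fails: take t = 1. Then 1² = 1 ≡ 1 (mod 16), yet 1 ≡ 1 (mod 16), not 7.

(→) Suppose t ≡ 7 (mod 16). Write t = 16j + 7. Then (16j + 7)² = 256j² + 224j + 49 = 16(16j² + 14j + 3) + 1, so t² ≡ 1 (mod 16).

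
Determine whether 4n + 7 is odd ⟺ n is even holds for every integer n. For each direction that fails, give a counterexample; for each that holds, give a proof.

(→) This fails: take n = 7. Then 4n + 7 = 35, which is odd, yet n = 7 is odd, not even.

(←) Suppose n is even. Since 4 is even, 4n is even for every n, so 4n + 7 has the same parity as 7, which is odd. Hence 4n + 7 is odd.

Only the reverse direction holds.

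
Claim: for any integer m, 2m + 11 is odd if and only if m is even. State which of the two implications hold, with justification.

[⇒] This fails: take m = 3. Then 2m + 11 = 17, which is odd, yet m = 3 is odd, not even.

[⇐] Suppose m is even. Since 2 is even, 2m is even for every m, so 2m + 11 has the same parity as 11, which is odd. Hence 2m + 11 is odd.

Only the reverse direction holds.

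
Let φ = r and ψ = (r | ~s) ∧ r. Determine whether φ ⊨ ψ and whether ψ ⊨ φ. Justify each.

Both directions hold; the statement is true.

Forward direction. Assume the antecedent. If r is true, (r | ~s) ∧ r reduces to true regardless of the other variables. If r is false, the antecedent cannot hold. Either way (r | ~s) ∧ r holds.

Converse. Assume the antecedent. If r is true, r reduces to true regardless of the other variables. If r is false, the antecedent cannot hold. Either way r holds.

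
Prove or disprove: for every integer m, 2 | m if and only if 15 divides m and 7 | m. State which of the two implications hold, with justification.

(→) This fails: take m = 2. Certainly 2 ∣ 2, but 15 ∤ 2.

(←) This fails: take m = 105. Both 15 ∣ 105 and 7 ∣ 105, yet 105 is not a multiple of 2 (since 105 = 52·2 + 1), so 2 ∤ 105.

Both directions fail.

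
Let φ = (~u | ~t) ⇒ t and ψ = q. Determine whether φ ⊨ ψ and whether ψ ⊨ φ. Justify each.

Both directions fail.

Forward direction. This fails. Under q = F, t = T, u = F, the left side is true but the right side is false.

Converse. This fails. Under q = T, t = F, u = F, the left side is false but the right side is true.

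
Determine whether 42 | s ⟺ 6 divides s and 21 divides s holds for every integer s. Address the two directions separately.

The biconditional holds.

(⟸) Suppose 6 ∣ s and 21 ∣ s. Any common multiple of 6 and 21 is a multiple of their lcm; here lcm(6, 21) = 6·21/gcd(6, 21) = 126/3 = 42, so 42 ∣ s.

(⟹) If 42 ∣ s, write s = 42q. Since 42 = 7·6, s = 6·(7q), so 6 ∣ s; and since 42 = 2·21, s = 21·(2q), so 21 ∣ s.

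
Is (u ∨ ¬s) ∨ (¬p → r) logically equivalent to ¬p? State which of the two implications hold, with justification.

(⇒) fails and (⇐) fails.

[⇒] This fails. Under u = F, p = T, s = F, r = F, the left side is true but the right side is false.

[⇐] This fails. Under u = F, p = F, s = T, r = F, the left side is false but the right side is true.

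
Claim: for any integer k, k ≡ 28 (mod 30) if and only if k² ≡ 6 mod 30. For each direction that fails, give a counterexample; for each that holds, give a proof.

Forward direction. This fails: take k = 28. Then 28 ≡ 28 (mod 30), but 28² = 784 ≡ 4 (mod 30), not 6.

Converse. This fails: take k = 6. Then 6² = 36 ≡ 6 (mod 30), yet 6 ≡ 6 (mod 30), not 28.

Neither direction holds.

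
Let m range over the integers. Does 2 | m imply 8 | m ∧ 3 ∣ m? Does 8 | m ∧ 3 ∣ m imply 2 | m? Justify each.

[⇒] This fails: take m = 2. Certainly 2 ∣ 2, but 8 ∤ 2.

[⇐] Suppose 8 ∣ m and 3 ∣ m. Any common multiple of 8 and 3 is a multiple of their lcm; here gcd(8, 3) = 1, so lcm(8, 3) = 8·3 = 24, so 24 ∣ m. Since 2 ∣ 24, it follows that 2 ∣ m.

Only the converse holds.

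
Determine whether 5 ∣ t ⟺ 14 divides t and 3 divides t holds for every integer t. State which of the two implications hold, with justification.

(⇒) fails and (⇐) fails.

(⇒) This fails: take t = 5. Certainly 5 ∣ 5, but 14 ∤ 5.

(⇐) This fails: take t = 42. Both 14 ∣ 42 and 3 ∣ 42, yet 42 is not a multiple of 5 (since 42 = 8·5 + 2), so 5 ∤ 42.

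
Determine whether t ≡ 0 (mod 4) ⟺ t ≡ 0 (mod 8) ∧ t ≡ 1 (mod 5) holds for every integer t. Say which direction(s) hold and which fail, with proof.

The forward direction fails; the converse holds.

(⟹) This fails: t = 0 gives 0 ≡ 0 (mod 4) but 0 ≡ 0 (mod 5), so the conjunction on the right does not hold.

(⟸) Conversely, if t ≡ 0 (mod 8) and t ≡ 1 (mod 5), then by the Chinese remainder theorem t ≡ 16 (mod 40). Since 16 ≡ 0 (mod 4) and 4 ∣ 40, we get t ≡ 0 (mod 4).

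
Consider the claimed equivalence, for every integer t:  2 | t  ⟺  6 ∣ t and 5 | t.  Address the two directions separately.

Not equivalent: only (⇐) holds.

(⟹) This fails: take t = 2. Certainly 2 ∣ 2, but 6 ∤ 2.

(⟸) Suppose 6 ∣ t and 5 ∣ t. Any common multiple of 6 and 5 is a multiple of their lcm; here gcd(6, 5) = 1, so lcm(6, 5) = 6·5 = 30, so 30 ∣ t. Since 2 ∣ 30, it follows that 2 ∣ t.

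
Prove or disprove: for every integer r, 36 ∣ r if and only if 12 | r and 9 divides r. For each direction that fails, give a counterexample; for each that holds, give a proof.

Equivalent; both directions hold.

(⇒) If 36 ∣ r, write r = 36q. Since 36 = 3·12, r = 12·(3q), so 12 ∣ r; and since 36 = 4·9, r = 9·(4q), so 9 ∣ r.

(⇐) Suppose 12 ∣ r and 9 ∣ r. Any common multiple of 12 and 9 is a multiple of their lcm; here lcm(12, 9) = 12·9/gcd(12, 9) = 108/3 = 36, so 36 ∣ r.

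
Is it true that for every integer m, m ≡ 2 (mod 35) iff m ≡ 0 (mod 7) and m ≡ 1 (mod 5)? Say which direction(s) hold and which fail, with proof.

Neither implication holds.

[⇒] This fails: m = 2 gives 2 ≡ 2 (mod 35) but 2 ≡ 2 (mod 7), so the conjunction on the right does not hold.

[⇐] This fails: m = 21 satisfies both congruences on the right (21 ≡ 0 mod 7 and 21 ≡ 1 mod 5) yet 21 ≡ 21 (mod 35), not 2.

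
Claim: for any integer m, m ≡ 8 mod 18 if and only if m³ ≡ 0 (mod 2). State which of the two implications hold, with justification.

(⇒) holds; (⇐) fails.

[⇒] Suppose m ≡ 8 (mod 18). Then m³ ≡ 8³ = 512 (mod 18), and since 2 ∣ 18, also m³ ≡ 0 (mod 2).

[⇐] This fails: take m = 0. Then 0³ = 0 ≡ 0 (mod 2), yet 0 ≡ 0 (mod 18), not 8.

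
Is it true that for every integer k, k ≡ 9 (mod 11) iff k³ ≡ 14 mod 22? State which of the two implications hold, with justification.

(⇒) fails; (⇐) holds.

[⇒] This fails: take k = 9. Then 9 ≡ 9 (mod 11), but 9³ = 729 ≡ 3 (mod 22), not 14.

[⇐] Conversely, the residues r modulo 22 with r³ ≡ 14 (mod 22) are exactly {20}, and each is ≡ 9 (mod 11).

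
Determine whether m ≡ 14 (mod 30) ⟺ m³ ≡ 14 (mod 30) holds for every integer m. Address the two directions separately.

Converse. Suppose m³ ≡ 14 (mod 30). The only residue r in {0, …, 29} with r³ ≡ 14 (mod 30) is r = 14, so m ≡ 14 (mod 30).

Forward direction. Suppose m ≡ 14 (mod 30). Write m = 30j + 14. Then (30j + 14)³ = 27000j³ + 37800j² + 17640j + 2744 = 30(900j³ + 1260j² + 588j + 91) + 14, so m³ ≡ 14 (mod 30).

Equivalent; both directions hold.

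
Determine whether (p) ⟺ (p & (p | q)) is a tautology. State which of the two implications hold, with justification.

Both directions hold.

Converse. Assume the antecedent. If p is true, p reduces to true regardless of the other variables. If p is false, the antecedent cannot hold. Either way p holds.

Forward direction. Assume the antecedent. If p is true, p & (p | q) reduces to true regardless of the other variables. If p is false, the antecedent cannot hold. Either way p & (p | q) holds.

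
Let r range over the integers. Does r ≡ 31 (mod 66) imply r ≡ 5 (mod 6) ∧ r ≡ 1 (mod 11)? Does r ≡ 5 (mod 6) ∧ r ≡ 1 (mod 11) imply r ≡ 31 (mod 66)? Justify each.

Neither direction holds.

(⟹) This fails: r = 31 gives 31 ≡ 31 (mod 66) but 31 ≡ 1 (mod 6), so the conjunction on the right does not hold.

(⟸) This fails: r = 23 satisfies both congruences on the right (23 ≡ 5 mod 6 and 23 ≡ 1 mod 11) yet 23 ≡ 23 (mod 66), not 31.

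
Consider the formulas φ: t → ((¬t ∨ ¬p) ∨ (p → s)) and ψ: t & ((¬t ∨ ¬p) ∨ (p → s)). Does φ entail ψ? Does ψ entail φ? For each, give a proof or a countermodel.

The forward direction fails; the converse holds.

Converse. Assume the antecedent. If p is true, the antecedent forces (t = T, p = T, s = T), and t → ((¬t ∨ ¬p) ∨ (p → s)) holds there. If p is false, t → ((¬t ∨ ¬p) ∨ (p → s)) reduces to true regardless of the other variables. Either way t → ((¬t ∨ ¬p) ∨ (p → s)) holds.

Forward direction. This fails. Under t = F, p = F, s = F, the left side is true but the right side is false.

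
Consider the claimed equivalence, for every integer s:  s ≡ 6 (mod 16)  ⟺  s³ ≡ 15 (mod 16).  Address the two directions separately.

Neither implication holds.

(⟹) This fails: take s = 6. Then 6 ≡ 6 (mod 16), but 6³ = 216 ≡ 8 (mod 16), not 15.

(⟸) This fails: take s = 15. Then 15³ = 3375 ≡ 15 (mod 16), yet 15 ≡ 15 (mod 16), not 6.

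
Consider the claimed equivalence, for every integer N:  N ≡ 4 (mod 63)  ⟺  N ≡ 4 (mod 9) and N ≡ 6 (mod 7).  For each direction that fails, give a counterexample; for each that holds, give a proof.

[⇒] This fails: N = 4 gives 4 ≡ 4 (mod 63) but 4 ≡ 4 (mod 7), so the conjunction on the right does not hold.

[⇐] This fails: N = 13 satisfies both congruences on the right (13 ≡ 4 mod 9 and 13 ≡ 6 mod 7) yet 13 ≡ 13 (mod 63), not 4.

Both directions fail.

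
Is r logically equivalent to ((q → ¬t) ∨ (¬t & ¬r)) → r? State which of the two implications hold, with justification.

Only the forward direction holds.

Forward direction. Assume the antecedent. If r is true, ((q → ¬t) ∨ (¬t & ¬r)) → r reduces to true regardless of the other variables. If r is false, the antecedent cannot hold. Either way ((q → ¬t) ∨ (¬t & ¬r)) → r holds.

Converse. This fails. Under r = F, t = T, q = T, the left side is false but the right side is true.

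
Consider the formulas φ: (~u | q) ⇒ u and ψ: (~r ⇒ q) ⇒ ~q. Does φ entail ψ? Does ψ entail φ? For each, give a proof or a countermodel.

[⇒] This fails. Under r = F, q = T, u = T, the left side is true but the right side is false.

[⇐] This fails. Under r = F, q = F, u = F, the left side is false but the right side is true.

Neither implication holds.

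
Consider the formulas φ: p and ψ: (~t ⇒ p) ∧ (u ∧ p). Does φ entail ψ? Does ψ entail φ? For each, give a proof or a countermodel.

(⟹) This fails. Under t = F, p = T, u = F, the left side is true but the right side is false.

(⟸) Assume the antecedent. If t is true, the antecedent forces (t = T, p = T, u = T), and p holds there. If t is false, the antecedent forces (t = F, p = T, u = T), and p holds there. Either way p holds.

Only the converse holds.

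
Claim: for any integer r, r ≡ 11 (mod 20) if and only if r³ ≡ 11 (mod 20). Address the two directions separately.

(⇐) Suppose r³ ≡ 11 (mod 20). The only residue r in {0, …, 19} with r³ ≡ 11 (mod 20) is r = 11, so r ≡ 11 (mod 20).

(⇒) Suppose r ≡ 11 (mod 20). Write r = 20j + 11. Then (20j + 11)³ = 8000j³ + 13200j² + 7260j + 1331 = 20(400j³ + 660j² + 363j + 66) + 11, so r³ ≡ 11 (mod 20).

The biconditional holds.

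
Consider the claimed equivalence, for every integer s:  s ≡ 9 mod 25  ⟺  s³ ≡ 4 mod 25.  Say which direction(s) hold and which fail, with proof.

Equivalent; both directions hold.

(→) Suppose s ≡ 9 mod 25. Write s = 25j + 9. Then (25j + 9)³ = 15625j³ + 16875j² + 6075j + 729 = 25(625j³ + 675j² + 243j + 29) + 4, so s³ ≡ 4 (mod 25).

(←) Conversely, suppose s³ ≡ 4 (mod 25). The only residue r in {0, …, 24} with r³ ≡ 4 (mod 25) is r = 9, so s ≡ 9 (mod 25).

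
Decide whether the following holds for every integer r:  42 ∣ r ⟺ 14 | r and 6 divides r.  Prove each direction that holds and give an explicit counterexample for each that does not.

The biconditional holds.

Forward direction. If 42 ∣ r, write r = 42q. Since 42 = 3·14, r = 14·(3q), so 14 ∣ r; and since 42 = 7·6, r = 6·(7q), so 6 ∣ r.

Converse. Suppose 14 ∣ r and 6 ∣ r. Any common multiple of 14 and 6 is a multiple of their lcm; here lcm(14, 6) = 14·6/gcd(14, 6) = 84/2 = 42, so 42 ∣ r.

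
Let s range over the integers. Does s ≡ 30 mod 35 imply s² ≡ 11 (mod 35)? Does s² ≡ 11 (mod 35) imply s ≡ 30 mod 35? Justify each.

Neither implication holds.

(→) This fails: take s = 30. Then 30 ≡ 30 (mod 35), but 30² = 900 ≡ 25 (mod 35), not 11.

(←) This fails: take s = 9. Then 9² = 81 ≡ 11 (mod 35), yet 9 ≡ 9 (mod 35), not 30.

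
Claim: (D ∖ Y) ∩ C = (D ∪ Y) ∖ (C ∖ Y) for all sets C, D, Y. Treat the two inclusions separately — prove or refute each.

(⟹) This inclusion fails. Take C = {1}, D = {1}, Y = ∅; then 1 ∈ (D ∖ Y) ∩ C but 1 ∉ (D ∪ Y) ∖ (C ∖ Y).

(⟸) This inclusion fails. Take C = ∅, D = {1}, Y = ∅; then 1 ∈ (D ∪ Y) ∖ (C ∖ Y) but 1 ∉ (D ∖ Y) ∩ C.

Both inclusions fail.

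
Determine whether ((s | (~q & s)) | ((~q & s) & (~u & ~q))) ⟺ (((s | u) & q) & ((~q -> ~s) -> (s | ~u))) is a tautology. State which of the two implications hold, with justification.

The forward direction fails; the converse holds.

(⇒) This fails. Under q = F, u = F, s = T, the left side is true but the right side is false.

(⇐) Assume the antecedent. If q is true, the antecedent forces (q = T, u = F, s = T) or (q = T, u = T, s = T), and the consequent holds there. If q is false, the antecedent cannot hold. Either way the consequent holds.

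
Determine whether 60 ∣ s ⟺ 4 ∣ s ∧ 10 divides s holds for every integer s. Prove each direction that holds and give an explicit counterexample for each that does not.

Forward direction. If 60 ∣ s, write s = 60q. Since 60 = 15·4, s = 4·(15q), so 4 ∣ s; and since 60 = 6·10, s = 10·(6q), so 10 ∣ s.

Converse. This fails: take s = 20. Both 4 ∣ 20 and 10 ∣ 20, yet 20 is not a multiple of 60 (since 20 = 0·60 + 20), so 60 ∤ 20.

Only the forward implication holds.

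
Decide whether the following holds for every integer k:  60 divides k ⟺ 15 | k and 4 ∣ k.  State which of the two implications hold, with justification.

Both directions hold.

[⇒] If 60 ∣ k, write k = 60q. Since 60 = 4·15, k = 15·(4q), so 15 ∣ k; and since 60 = 15·4, k = 4·(15q), so 4 ∣ k.

[⇐] Suppose 15 ∣ k and 4 ∣ k. Any common multiple of 15 and 4 is a multiple of their lcm; here gcd(15, 4) = 1, so lcm(15, 4) = 15·4 = 60, so 60 ∣ k.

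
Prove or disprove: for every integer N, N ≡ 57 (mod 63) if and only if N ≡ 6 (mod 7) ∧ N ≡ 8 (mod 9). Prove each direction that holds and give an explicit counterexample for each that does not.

(⟹) This fails: N = 57 gives 57 ≡ 57 (mod 63) but 57 ≡ 1 (mod 7), so the conjunction on the right does not hold.

(⟸) This fails: N = 62 satisfies both congruences on the right (62 ≡ 6 mod 7 and 62 ≡ 8 mod 9) yet 62 ≡ 62 (mod 63), not 57.

Neither implication holds.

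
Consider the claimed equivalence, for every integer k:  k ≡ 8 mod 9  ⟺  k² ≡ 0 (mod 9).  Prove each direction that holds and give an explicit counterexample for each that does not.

Neither direction holds.

Forward direction. This fails: take k = 8. Then 8 ≡ 8 (mod 9), but 8² = 64 ≡ 1 (mod 9), not 0.

Converse. This fails: take k = 0. Then 0² = 0 ≡ 0 (mod 9), yet 0 ≡ 0 (mod 9), not 8.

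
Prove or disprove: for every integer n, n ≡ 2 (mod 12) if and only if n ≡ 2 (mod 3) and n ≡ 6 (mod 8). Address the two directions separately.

(→) This fails: n = 2 gives 2 ≡ 2 (mod 12) but 2 ≡ 2 (mod 8), so the conjunction on the right does not hold.

(←) Conversely, if n ≡ 2 (mod 3) and n ≡ 6 (mod 8), then by the Chinese remainder theorem n ≡ 14 (mod 24). Since 14 ≡ 2 (mod 12) and 12 ∣ 24, we get n ≡ 2 (mod 12).

Only the reverse direction holds.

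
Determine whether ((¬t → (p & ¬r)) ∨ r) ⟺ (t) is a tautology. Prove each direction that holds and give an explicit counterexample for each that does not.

(⇐) Assume the antecedent. If t is true, (¬t → (p & ¬r)) ∨ r reduces to true regardless of the other variables. If t is false, the antecedent cannot hold. Either way (¬t → (p & ¬r)) ∨ r holds.

(⇒) This fails. Under t = F, r = T, p = F, the left side is true but the right side is false.

(⇒) fails; (⇐) holds.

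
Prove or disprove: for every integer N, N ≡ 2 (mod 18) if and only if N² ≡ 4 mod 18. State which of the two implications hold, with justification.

(⇒) Suppose N ≡ 2 (mod 18). Write N = 18j + 2. Then (18j + 2)² = 324j² + 72j + 4 = 18(18j² + 4j) + 4, so N² ≡ 4 (mod 18).

(⇐) This fails: take N = 16. Then 16² = 256 ≡ 4 (mod 18), yet 16 ≡ 16 (mod 18), not 2.

The forward direction holds; the converse fails.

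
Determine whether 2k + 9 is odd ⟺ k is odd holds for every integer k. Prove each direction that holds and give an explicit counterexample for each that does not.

Not equivalent: only (⇐) holds.

(←) Suppose k is odd. Since 2 is even, 2k is even for every k, so 2k + 9 has the same parity as 9, which is odd. Hence 2k + 9 is odd.

(→) This fails: take k = 6. Then 2k + 9 = 21, which is odd, yet k = 6 is even, not odd.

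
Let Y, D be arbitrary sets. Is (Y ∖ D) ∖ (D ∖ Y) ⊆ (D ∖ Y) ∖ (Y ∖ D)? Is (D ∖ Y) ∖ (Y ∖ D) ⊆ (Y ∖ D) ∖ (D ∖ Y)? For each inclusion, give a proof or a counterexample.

Neither inclusion holds.

(⊆) This inclusion fails. Take Y = {1}, D = ∅; then 1 ∈ (Y ∖ D) ∖ (D ∖ Y) but 1 ∉ (D ∖ Y) ∖ (Y ∖ D).

(⊇) This inclusion fails. Take Y = ∅, D = {1}; then 1 ∈ (D ∖ Y) ∖ (Y ∖ D) but 1 ∉ (Y ∖ D) ∖ (D ∖ Y).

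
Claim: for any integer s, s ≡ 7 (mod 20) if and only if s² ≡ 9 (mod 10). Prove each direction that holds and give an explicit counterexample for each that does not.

[⇐] This fails: take s = 3. Then 3² = 9 ≡ 9 (mod 10), yet 3 ≡ 3 (mod 20), not 7.

[⇒] Suppose s ≡ 7 (mod 20). Then s² ≡ 7² = 49 (mod 20), and since 10 ∣ 20, also s² ≡ 9 (mod 10).

The forward direction holds; the converse fails.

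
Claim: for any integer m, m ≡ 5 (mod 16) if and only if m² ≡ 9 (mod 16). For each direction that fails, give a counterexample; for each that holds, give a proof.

(⇐) This fails: take m = 3. Then 3² = 9 ≡ 9 (mod 16), yet 3 ≡ 3 (mod 16), not 5.

(⇒) Suppose m ≡ 5 (mod 16). Write m = 16j + 5. Then (16j + 5)² = 256j² + 160j + 25 = 16(16j² + 10j + 1) + 9, so m² ≡ 9 (mod 16).

Not equivalent: only (⇒) holds.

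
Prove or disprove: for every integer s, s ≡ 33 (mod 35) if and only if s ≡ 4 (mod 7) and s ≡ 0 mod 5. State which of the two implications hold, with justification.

(⇒) This fails: s = 33 gives 33 ≡ 33 (mod 35) but 33 ≡ 5 (mod 7), so the conjunction on the right does not hold.

(⇐) This fails: s = 25 satisfies both congruences on the right (25 ≡ 4 mod 7 and 25 ≡ 0 mod 5) yet 25 ≡ 25 (mod 35), not 33.

(⇒) fails and (⇐) fails.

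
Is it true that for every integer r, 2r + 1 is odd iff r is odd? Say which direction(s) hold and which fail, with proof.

(→) This fails: take r = 6. Then 2r + 1 = 13, which is odd, yet r = 6 is even, not odd.

(←) Suppose r is odd. Since 2 is even, 2r is even for every r, so 2r + 1 has the same parity as 1, which is odd. Hence 2r + 1 is odd.

Only the converse holds.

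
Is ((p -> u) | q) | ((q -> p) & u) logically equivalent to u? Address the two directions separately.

(⇐) Assume the antecedent. If p is true, the antecedent forces (p = T, q = F, u = T) or (p = T, q = T, u = T), and the consequent holds there. If p is false, the consequent reduces to true regardless of the other variables. Either way the consequent holds.

(⇒) This fails. Under p = F, q = F, u = F, the left side is true but the right side is false.

Only the converse holds.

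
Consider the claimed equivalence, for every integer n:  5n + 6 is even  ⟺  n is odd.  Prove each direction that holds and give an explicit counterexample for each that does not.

(⟹) This fails: n = 4 gives 5n + 6 = 26, which is even, but 4 is even, not odd.

(⟸) This also fails: n = 3 is odd, but 5n + 6 = 21 is odd, not even.

Neither direction holds.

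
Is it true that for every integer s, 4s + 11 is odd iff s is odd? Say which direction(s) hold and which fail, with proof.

Not equivalent: only (⇐) holds.

(→) This fails: take s = 0. Then 4s + 11 = 11, which is odd, yet s = 0 is even, not odd.

(←) Suppose s is odd. Since 4 is even, 4s is even for every s, so 4s + 11 has the same parity as 11, which is odd. Hence 4s + 11 is odd.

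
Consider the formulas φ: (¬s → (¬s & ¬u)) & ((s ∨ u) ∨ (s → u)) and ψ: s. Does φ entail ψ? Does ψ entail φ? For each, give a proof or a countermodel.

Only the converse holds.

Forward direction. This fails. Under s = F, u = F, the left side is true but the right side is false.

Converse. Assume the antecedent. If s is true, the consequent reduces to true regardless of the other variables. If s is false, the antecedent cannot hold. Either way the consequent holds.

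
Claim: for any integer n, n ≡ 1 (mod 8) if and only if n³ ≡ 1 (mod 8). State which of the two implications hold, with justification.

Forward direction. Suppose n ≡ 1 (mod 8). Write n = 8j + 1. Then (8j + 1)³ = 512j³ + 192j² + 24j + 1 = 8(64j³ + 24j² + 3j) + 1, so n³ ≡ 1 (mod 8).

Converse. For the converse, argue contrapositively. If n ≢ 1 (mod 8), then n is congruent to one of 0, 2, 3, 4, 5, 6, 7 modulo 8, and these give n³ ≡ 0, 0, 3, 0, 5, 0, 7 respectively — never 1.

Both directions hold.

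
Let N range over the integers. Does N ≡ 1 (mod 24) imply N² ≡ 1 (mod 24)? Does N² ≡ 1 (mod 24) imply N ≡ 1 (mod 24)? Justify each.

Only the forward implication holds.

Forward direction. Suppose N ≡ 1 (mod 24). Write N = 24j + 1. Then (24j + 1)² = 576j² + 48j + 1 = 24(24j² + 2j) + 1, so N² ≡ 1 (mod 24).

Converse. This fails: take N = 5. Then 5² = 25 ≡ 1 (mod 24), yet 5 ≡ 5 (mod 24), not 1.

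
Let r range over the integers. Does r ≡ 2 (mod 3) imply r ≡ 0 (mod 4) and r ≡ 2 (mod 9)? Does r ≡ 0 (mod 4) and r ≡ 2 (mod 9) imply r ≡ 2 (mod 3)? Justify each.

(→) This fails: r = 32 gives 32 ≡ 2 (mod 3) but 32 ≡ 5 (mod 9), so the conjunction on the right does not hold.

(←) Conversely, if r ≡ 0 (mod 4) and r ≡ 2 (mod 9), then by the Chinese remainder theorem r ≡ 20 (mod 36). Since 20 ≡ 2 (mod 3) and 3 ∣ 36, we get r ≡ 2 (mod 3).

(⇒) fails; (⇐) holds.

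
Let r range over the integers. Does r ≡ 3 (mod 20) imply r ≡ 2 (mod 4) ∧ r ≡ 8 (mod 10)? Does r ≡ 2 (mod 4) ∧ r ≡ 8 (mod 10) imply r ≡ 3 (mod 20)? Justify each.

(⇒) fails and (⇐) fails.

(→) This fails: r = 3 gives 3 ≡ 3 (mod 20) but 3 ≡ 3 (mod 4), so the conjunction on the right does not hold.

(←) This fails: r = 18 satisfies both congruences on the right (18 ≡ 2 mod 4 and 18 ≡ 8 mod 10) yet 18 ≡ 18 (mod 20), not 3.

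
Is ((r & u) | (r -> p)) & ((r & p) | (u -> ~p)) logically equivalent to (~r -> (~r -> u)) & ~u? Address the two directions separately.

(⇒) fails and (⇐) fails.

(→) This fails. Under r = F, p = F, u = F, the left side is true but the right side is false.

(←) This fails. Under r = T, p = F, u = F, the left side is false but the right side is true.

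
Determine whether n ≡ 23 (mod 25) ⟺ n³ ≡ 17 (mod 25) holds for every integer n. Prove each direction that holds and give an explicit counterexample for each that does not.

Both directions hold; the statement is true.

(⟹) Suppose n ≡ 23 (mod 25). Write n = 25j + 23. Then (25j + 23)³ = 15625j³ + 43125j² + 39675j + 12167 = 25(625j³ + 1725j² + 1587j + 486) + 17, so n³ ≡ 17 (mod 25).

(⟸) Conversely, suppose n³ ≡ 17 (mod 25). The only residue r in {0, …, 24} with r³ ≡ 17 (mod 25) is r = 23, so n ≡ 23 (mod 25).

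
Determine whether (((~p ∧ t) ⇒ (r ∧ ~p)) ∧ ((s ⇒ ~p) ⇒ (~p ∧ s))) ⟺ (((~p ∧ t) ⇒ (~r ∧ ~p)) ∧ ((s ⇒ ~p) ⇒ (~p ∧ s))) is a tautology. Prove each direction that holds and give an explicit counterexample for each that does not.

Neither direction holds.

(⟹) This fails. Under p = F, s = T, t = T, r = T, the left side is true but the right side is false.

(⟸) This fails. Under p = F, s = T, t = T, r = F, the left side is false but the right side is true.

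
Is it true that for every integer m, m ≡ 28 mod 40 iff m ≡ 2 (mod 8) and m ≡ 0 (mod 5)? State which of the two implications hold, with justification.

Forward direction. This fails: m = 28 gives 28 ≡ 28 (mod 40) but 28 ≡ 4 (mod 8), so the conjunction on the right does not hold.

Converse. This fails: m = 10 satisfies both congruences on the right (10 ≡ 2 mod 8 and 10 ≡ 0 mod 5) yet 10 ≡ 10 (mod 40), not 28.

(⇒) fails and (⇐) fails.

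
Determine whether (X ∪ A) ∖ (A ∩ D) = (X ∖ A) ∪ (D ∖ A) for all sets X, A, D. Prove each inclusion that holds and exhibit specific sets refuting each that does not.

Neither inclusion holds.

(⟹) This inclusion fails. Take X = ∅, A = {1}, D = ∅; then 1 ∈ (X ∪ A) ∖ (A ∩ D) but 1 ∉ (X ∖ A) ∪ (D ∖ A).

(⟸) This inclusion fails. Take X = ∅, A = ∅, D = {1}; then 1 ∈ (X ∖ A) ∪ (D ∖ A) but 1 ∉ (X ∪ A) ∖ (A ∩ D).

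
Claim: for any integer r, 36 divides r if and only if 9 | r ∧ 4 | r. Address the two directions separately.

The biconditional holds.

(⇐) Suppose 9 ∣ r and 4 ∣ r. Any common multiple of 9 and 4 is a multiple of their lcm; here gcd(9, 4) = 1, so lcm(9, 4) = 9·4 = 36, so 36 ∣ r.

(⇒) If 36 ∣ r, write r = 36q. Since 36 = 4·9, r = 9·(4q), so 9 ∣ r; and since 36 = 9·4, r = 4·(9q), so 4 ∣ r.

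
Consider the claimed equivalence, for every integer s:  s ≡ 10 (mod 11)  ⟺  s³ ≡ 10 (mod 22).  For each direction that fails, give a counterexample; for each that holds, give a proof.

(⟸) The residues r modulo 22 with r³ ≡ 10 (mod 22) are exactly {10}, and each is ≡ 10 (mod 11).

(⟹) This fails: take s = 21. Then 21 ≡ 10 (mod 11), but 21³ = 9261 ≡ 21 (mod 22), not 10.

Only the reverse direction holds.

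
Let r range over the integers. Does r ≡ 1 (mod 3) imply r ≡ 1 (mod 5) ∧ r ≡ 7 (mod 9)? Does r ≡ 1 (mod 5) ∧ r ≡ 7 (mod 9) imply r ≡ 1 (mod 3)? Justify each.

Not equivalent: only (⇐) holds.

(⟹) This fails: r = 1 gives 1 ≡ 1 (mod 3) but 1 ≡ 1 (mod 9), so the conjunction on the right does not hold.

(⟸) Conversely, if r ≡ 1 (mod 5) and r ≡ 7 (mod 9), then by the Chinese remainder theorem r ≡ 16 (mod 45). Since 16 ≡ 1 (mod 3) and 3 ∣ 45, we get r ≡ 1 (mod 3).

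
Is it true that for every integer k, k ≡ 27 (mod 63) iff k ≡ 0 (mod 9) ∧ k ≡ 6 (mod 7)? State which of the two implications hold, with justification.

(←) If k ≡ 0 (mod 9) and k ≡ 6 (mod 7), then by the Chinese remainder theorem k ≡ 27 (mod 63). This is exactly k ≡ 27 (mod 63).

(→) Suppose k ≡ 27 (mod 63); write k = 63j + 27. Since 9 ∣ 63, reducing mod 9 gives k ≡ 27 ≡ 0 (mod 9); since 7 ∣ 63, reducing mod 7 gives k ≡ 27 ≡ 6 (mod 7).

Both directions hold; the statement is true.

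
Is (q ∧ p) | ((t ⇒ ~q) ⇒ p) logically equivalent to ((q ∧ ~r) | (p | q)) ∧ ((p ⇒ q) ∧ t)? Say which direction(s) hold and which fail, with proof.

(⇒) This fails. Under q = F, r = F, p = T, t = F, the left side is true but the right side is false.

(⇐) Assume the antecedent. If r is true, the antecedent forces (q = T, r = T, p = F, t = T) or (q = T, r = T, p = T, t = T), and (q ∧ p) | ((t ⇒ ~q) ⇒ p) holds there. If r is false, the antecedent forces (q = T, r = F, p = F, t = T) or (q = T, r = F, p = T, t = T), and (q ∧ p) | ((t ⇒ ~q) ⇒ p) holds there. Either way (q ∧ p) | ((t ⇒ ~q) ⇒ p) holds.

(⇒) fails; (⇐) holds.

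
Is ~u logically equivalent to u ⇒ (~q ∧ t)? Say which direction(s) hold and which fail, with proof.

(⇒) holds; (⇐) fails.

(←) This fails. Under t = T, q = F, u = T, the left side is false but the right side is true.

(→) Assume the antecedent. If t is true, the antecedent forces (t = T, q = F, u = F) or (t = T, q = T, u = F), and u ⇒ (~q ∧ t) holds there. If t is false, the antecedent forces (t = F, q = F, u = F) or (t = F, q = T, u = F), and u ⇒ (~q ∧ t) holds there. Either way u ⇒ (~q ∧ t) holds.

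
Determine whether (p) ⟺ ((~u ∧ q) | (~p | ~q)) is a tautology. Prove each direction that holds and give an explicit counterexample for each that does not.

Neither direction holds.

(→) This fails. Under p = T, u = T, q = T, the left side is true but the right side is false.

(←) This fails. Under p = F, u = F, q = F, the left side is false but the right side is true.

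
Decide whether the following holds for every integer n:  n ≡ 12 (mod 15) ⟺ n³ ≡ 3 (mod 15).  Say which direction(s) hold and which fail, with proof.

Both directions hold; the statement is true.

(→) Suppose n ≡ 12 (mod 15). Write n = 15j + 12. Then (15j + 12)³ = 3375j³ + 8100j² + 6480j + 1728 = 15(225j³ + 540j² + 432j + 115) + 3, so n³ ≡ 3 (mod 15).

(←) Conversely, suppose n³ ≡ 3 (mod 15). The only residue r in {0, …, 14} with r³ ≡ 3 (mod 15) is r = 12, so n ≡ 12 (mod 15).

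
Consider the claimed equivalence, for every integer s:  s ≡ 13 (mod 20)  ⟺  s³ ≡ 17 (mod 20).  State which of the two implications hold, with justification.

(←) Suppose s³ ≡ 17 (mod 20). The only residue r in {0, …, 19} with r³ ≡ 17 (mod 20) is r = 13, so s ≡ 13 (mod 20).

(→) Suppose s ≡ 13 (mod 20). Write s = 20j + 13. Then (20j + 13)³ = 8000j³ + 15600j² + 10140j + 2197 = 20(400j³ + 780j² + 507j + 109) + 17, so s³ ≡ 17 (mod 20).

Both directions hold; the statement is true.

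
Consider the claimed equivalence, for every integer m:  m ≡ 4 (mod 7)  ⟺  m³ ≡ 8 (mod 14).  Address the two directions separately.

Both directions fail.

Forward direction. This fails: take m = 11. Then 11 ≡ 4 (mod 7), but 11³ = 1331 ≡ 1 (mod 14), not 8.

Converse. This fails: take m = 2. Then 2³ = 8 ≡ 8 (mod 14), yet 2 ≡ 2 (mod 7), not 4.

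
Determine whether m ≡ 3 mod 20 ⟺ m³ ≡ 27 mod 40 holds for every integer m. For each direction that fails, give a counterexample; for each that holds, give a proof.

Only the reverse direction holds.

[⇐] The residues r modulo 40 with r³ ≡ 27 (mod 40) are exactly {3}, and each is ≡ 3 (mod 20).

[⇒] This fails: take m = 23. Then 23 ≡ 3 (mod 20), but 23³ = 12167 ≡ 7 (mod 40), not 27.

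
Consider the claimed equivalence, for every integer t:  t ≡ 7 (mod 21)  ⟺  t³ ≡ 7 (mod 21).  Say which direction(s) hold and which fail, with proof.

Both directions hold; the statement is true.

(←) Suppose t³ ≡ 7 (mod 21). The only residue r in {0, …, 20} with r³ ≡ 7 (mod 21) is r = 7, so t ≡ 7 (mod 21).

(→) Suppose t ≡ 7 (mod 21). Write t = 21j + 7. Then (21j + 7)³ = 9261j³ + 9261j² + 3087j + 343 = 21(441j³ + 441j² + 147j + 16) + 7, so t³ ≡ 7 (mod 21).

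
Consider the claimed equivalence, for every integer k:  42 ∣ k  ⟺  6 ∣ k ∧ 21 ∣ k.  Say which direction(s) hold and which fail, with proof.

(⟸) Suppose 6 ∣ k and 21 ∣ k. Any common multiple of 6 and 21 is a multiple of their lcm; here lcm(6, 21) = 6·21/gcd(6, 21) = 126/3 = 42, so 42 ∣ k.

(⟹) If 42 ∣ k, write k = 42q. Since 42 = 7·6, k = 6·(7q), so 6 ∣ k; and since 42 = 2·21, k = 21·(2q), so 21 ∣ k.

Both directions hold.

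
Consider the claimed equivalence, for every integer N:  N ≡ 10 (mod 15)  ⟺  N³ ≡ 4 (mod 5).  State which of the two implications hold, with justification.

[⇒] This fails: take N = 10. Then 10 ≡ 10 (mod 15), but 10³ = 1000 ≡ 0 (mod 5), not 4.

[⇐] This fails: take N = 4. Then 4³ = 64 ≡ 4 (mod 5), yet 4 ≡ 4 (mod 15), not 10.

Both directions fail.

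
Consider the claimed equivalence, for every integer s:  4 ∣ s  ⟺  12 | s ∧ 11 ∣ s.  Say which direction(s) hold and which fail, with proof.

Only the converse holds.

(←) Suppose 12 ∣ s and 11 ∣ s. Any common multiple of 12 and 11 is a multiple of their lcm; here gcd(12, 11) = 1, so lcm(12, 11) = 12·11 = 132, so 132 ∣ s. Since 4 ∣ 132, it follows that 4 ∣ s.

(→) This fails: take s = 4. Certainly 4 ∣ 4, but 12 ∤ 4.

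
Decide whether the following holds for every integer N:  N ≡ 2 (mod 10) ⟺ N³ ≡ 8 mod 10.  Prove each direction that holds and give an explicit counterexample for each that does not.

[⇐] Suppose N³ ≡ 8 (mod 10). The only residue r in {0, …, 9} with r³ ≡ 8 (mod 10) is r = 2, so N ≡ 2 (mod 10).

[⇒] Suppose N ≡ 2 (mod 10). Write N = 10j + 2. Then (10j + 2)³ = 1000j³ + 600j² + 120j + 8 = 10(100j³ + 60j² + 12j) + 8, so N³ ≡ 8 (mod 10).

Both directions hold; the statement is true.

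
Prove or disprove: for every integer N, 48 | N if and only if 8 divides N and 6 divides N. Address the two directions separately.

Converse. This fails: take N = 24. Both 8 ∣ 24 and 6 ∣ 24, yet 24 is not a multiple of 48 (since 24 = 0·48 + 24), so 48 ∤ 24.

Forward direction. If 48 ∣ N, write N = 48q. Since 48 = 6·8, N = 8·(6q), so 8 ∣ N; and since 48 = 8·6, N = 6·(8q), so 6 ∣ N.

Not equivalent: only (⇒) holds.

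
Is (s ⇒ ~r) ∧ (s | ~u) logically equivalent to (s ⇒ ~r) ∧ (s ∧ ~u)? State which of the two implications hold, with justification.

The forward direction fails; the converse holds.

(←) Assume the antecedent. If u is true, the antecedent cannot hold. If u is false, the antecedent forces (u = F, r = F, s = T), and (s ⇒ ~r) ∧ (s | ~u) holds there. Either way (s ⇒ ~r) ∧ (s | ~u) holds.

(→) This fails. Under u = F, r = F, s = F, the left side is true but the right side is false.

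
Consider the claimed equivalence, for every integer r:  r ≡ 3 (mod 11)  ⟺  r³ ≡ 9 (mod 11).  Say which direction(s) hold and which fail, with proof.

Neither direction holds.

(→) This fails: take r = 3. Then 3 ≡ 3 (mod 11), but 3³ = 27 ≡ 5 (mod 11), not 9.

(←) This fails: take r = 4. Then 4³ = 64 ≡ 9 (mod 11), yet 4 ≡ 4 (mod 11), not 3.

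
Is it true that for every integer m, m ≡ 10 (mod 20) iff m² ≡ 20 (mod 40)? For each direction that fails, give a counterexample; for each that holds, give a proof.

(⇒) Suppose m ≡ 10 (mod 20). Working modulo 40, m ∈ {10, 30}; for each such r, r² ≡ 20 (mod 40).

(⇐) Conversely, the residues r modulo 40 with r² ≡ 20 (mod 40) are exactly {10, 30}, and each is ≡ 10 (mod 20).

Both directions hold; the statement is true.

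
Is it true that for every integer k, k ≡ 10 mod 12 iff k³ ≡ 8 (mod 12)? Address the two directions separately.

Neither implication holds.

(→) This fails: take k = 10. Then 10 ≡ 10 (mod 12), but 10³ = 1000 ≡ 4 (mod 12), not 8.

(←) This fails: take k = 2. Then 2³ = 8 ≡ 8 (mod 12), yet 2 ≡ 2 (mod 12), not 10.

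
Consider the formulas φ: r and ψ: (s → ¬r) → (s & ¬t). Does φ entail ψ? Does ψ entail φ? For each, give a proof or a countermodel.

Both directions fail.

(→) This fails. Under s = F, t = F, r = T, the left side is true but the right side is false.

(←) This fails. Under s = T, t = F, r = F, the left side is false but the right side is true.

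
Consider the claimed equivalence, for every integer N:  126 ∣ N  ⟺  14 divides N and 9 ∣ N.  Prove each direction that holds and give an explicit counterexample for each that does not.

Both directions hold.

Forward direction. If 126 ∣ N, write N = 126q. Since 126 = 9·14, N = 14·(9q), so 14 ∣ N; and since 126 = 14·9, N = 9·(14q), so 9 ∣ N.

Converse. Suppose 14 ∣ N and 9 ∣ N. Any common multiple of 14 and 9 is a multiple of their lcm; here gcd(14, 9) = 1, so lcm(14, 9) = 14·9 = 126, so 126 ∣ N.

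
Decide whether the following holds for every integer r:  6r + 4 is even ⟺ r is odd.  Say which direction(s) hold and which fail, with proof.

Only the reverse direction holds.

[⇒] This fails: take r = 0. Then 6r + 4 = 4, which is even, yet r = 0 is even, not odd.

[⇐] Suppose r is odd. Since 6 is even, 6r is even for every r, so 6r + 4 has the same parity as 4, which is even. Hence 6r + 4 is even.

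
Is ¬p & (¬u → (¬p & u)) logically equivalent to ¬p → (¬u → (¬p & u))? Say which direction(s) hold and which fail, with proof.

Forward direction. Assume the antecedent. If p is true, the antecedent cannot hold. If p is false, the antecedent forces (p = F, u = T), and ¬p → (¬u → (¬p & u)) holds there. Either way ¬p → (¬u → (¬p & u)) holds.

Converse. This fails. Under p = T, u = F, the left side is false but the right side is true.

Not equivalent: only (⇒) holds.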